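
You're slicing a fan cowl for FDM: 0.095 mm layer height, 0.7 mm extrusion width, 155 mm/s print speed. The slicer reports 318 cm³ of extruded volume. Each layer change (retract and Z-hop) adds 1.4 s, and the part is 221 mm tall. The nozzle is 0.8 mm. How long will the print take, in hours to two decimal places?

9.47 hours

Line area = 0.095 × 0.7 = 0.0665 mm².
Total extruded path = 318000/0.0665 = 4781954.9 mm.
Print-move time = 4781954.9 / 155, so 30851.3 s.
Layers = ⌈221/0.095⌉ = 2327.
Non-print overhead = 2327 × 1.4 = 3257.8 s.
Altogether 30851.3 + 3257.8 = 34109.1 s, i.e. 9.47 hours.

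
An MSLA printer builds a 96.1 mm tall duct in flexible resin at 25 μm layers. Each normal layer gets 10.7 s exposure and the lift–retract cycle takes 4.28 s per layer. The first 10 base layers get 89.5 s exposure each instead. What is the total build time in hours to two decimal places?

16.21 hours

Layer count = ceil(96.1 / 0.025) = 3844.
Burn-in layers = 10 × (89.5 + 4.28) = 937.8 s.
Remaining layers = 3834 × (10.7 + 4.28) = 57433.32 s.
Total = 937.8 + 57433.32 = 58371.12 s = 16.21 hours.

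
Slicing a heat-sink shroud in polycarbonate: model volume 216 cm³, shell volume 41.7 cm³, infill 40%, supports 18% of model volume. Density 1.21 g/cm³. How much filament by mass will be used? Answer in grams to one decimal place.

181.9 g

Interior volume: 216 − 41.7 → 174.3 cm³.
Infill volume: 0.40 × 174.3 → 69.72 cm³.
Support = 0.18 × 216, so 38.88 cm³.
Deposited volume = 41.7 + 69.72 + 38.88, so 150.3 cm³.
Mass = 150.3 × 1.21 = 181.863 g.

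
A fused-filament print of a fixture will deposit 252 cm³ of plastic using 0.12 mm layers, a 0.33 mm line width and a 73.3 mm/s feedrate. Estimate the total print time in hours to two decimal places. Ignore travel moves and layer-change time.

24.12 hours

Extrusion cross-section = 0.12 × 0.33 = 0.0396 mm².
Toolpath length = 252 cm³ / 0.0396 mm² = 252000 / 0.0396 = 6363636.4 mm.
Extrusion time = 6363636.4 / 73.3, so 86816.3 s.
Converting: 86816.3 s = 24.12 hours.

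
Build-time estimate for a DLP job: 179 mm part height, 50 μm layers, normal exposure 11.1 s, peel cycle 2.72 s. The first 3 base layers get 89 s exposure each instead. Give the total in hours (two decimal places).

Layers = ⌈179/0.05⌉ = 3580.
Burn-in layers = 3 × (89 + 2.72), so 275.16 s.
Normal layers = 3577 × (11.1 + 2.72) = 49434.14 s.
Sum: 275.16 + 49434.14 = 49709.3 s → 13.81 hours.

13.81 hours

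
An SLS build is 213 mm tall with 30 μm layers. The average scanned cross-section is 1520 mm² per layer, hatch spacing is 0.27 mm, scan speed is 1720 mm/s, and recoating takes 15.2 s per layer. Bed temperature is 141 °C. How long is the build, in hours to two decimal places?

36.43 hours

Layers = ⌈213/0.03⌉ = 7100.
Per-layer scan distance = 1520 / 0.27, so 5629.6 mm.
Scan time per layer = 5629.6 / 1720 = 3.273 s.
Layer cycle = 3.273 + 15.2, so 18.473 s.
Build time = 7100 × 18.473 = 131158.3 s = 36.43 hours.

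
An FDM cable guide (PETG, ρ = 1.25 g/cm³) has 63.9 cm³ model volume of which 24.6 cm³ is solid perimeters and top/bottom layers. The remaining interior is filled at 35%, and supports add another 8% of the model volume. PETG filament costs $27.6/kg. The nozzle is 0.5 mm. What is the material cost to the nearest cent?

$1.50

Infill region = 63.9 − 24.6, so 39.3 cm³.
Infill volume = 0.35 × 39.3 = 13.755 cm³.
Support: 0.08 × 63.9 → 5.112 cm³.
Deposited volume: 24.6 + 13.755 + 5.112 → 43.467 cm³.
Mass = 43.467 × 1.25 = 54.33375 g.
At $27.6/kg: 54.33375/1000 × 27.6 = $1.50.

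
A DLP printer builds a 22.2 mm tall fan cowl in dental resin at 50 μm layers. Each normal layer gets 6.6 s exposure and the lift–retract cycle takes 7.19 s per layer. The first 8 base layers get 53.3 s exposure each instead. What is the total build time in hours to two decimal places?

Layer count = ceil(22.2 / 0.05) = 444.
Burn-in layers = 8 × (53.3 + 7.19), so 483.92 s.
Remaining layers = 436 × (6.6 + 7.19) = 6012.44 s.
Total = 483.92 + 6012.44 = 6496.36 s = 1.80 hours.

1.80 hours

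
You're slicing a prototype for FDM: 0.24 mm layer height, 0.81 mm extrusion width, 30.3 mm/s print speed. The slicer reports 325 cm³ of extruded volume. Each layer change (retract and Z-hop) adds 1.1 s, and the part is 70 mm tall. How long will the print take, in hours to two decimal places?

15.42 hours

Line area: 0.24 × 0.81 → 0.1944 mm².
Total extruded path = 325000/0.1944 = 1671810.7 mm.
Extrusion time = 1671810.7 / 30.3 = 55175.3 s.
Layers = ⌈70/0.24⌉ = 292.
Z-hop total = 292 × 1.1, so 321.2 s.
Altogether 55175.3 + 321.2 = 55496.5 s, i.e. 15.42 hours.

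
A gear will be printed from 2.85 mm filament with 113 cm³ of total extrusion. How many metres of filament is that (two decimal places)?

A = π r² = π × 1.425² = 6.3794 mm².
Length = 113 cm³ / 6.3794 mm² = 113000 / 6.3794 = 17713.26 mm = 17.71 m.

17.71 m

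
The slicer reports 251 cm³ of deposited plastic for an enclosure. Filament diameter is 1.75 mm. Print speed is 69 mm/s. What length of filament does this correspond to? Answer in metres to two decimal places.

104.35 m

A = π r² = π × 0.875² = 2.4053 mm².
Length = 251 cm³ / 2.4053 mm² = 251000 / 2.4053 = 104352.89 mm = 104.35 m.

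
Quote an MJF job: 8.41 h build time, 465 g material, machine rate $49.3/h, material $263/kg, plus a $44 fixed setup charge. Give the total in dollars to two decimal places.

Machine-time cost = 49.3 × 8.41, so $414.613.
Feedstock cost: 263 × 465/1000 → $122.295.
Total = 414.613 + 122.295 + 44 = 580.908 ≈ $580.91.

$580.91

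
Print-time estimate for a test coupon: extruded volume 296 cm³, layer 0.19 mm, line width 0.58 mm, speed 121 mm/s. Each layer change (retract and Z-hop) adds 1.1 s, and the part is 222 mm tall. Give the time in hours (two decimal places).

6.52 hours

Line area: 0.19 × 0.58 → 0.1102 mm².
Total extruded path = 296000/0.1102 = 2686025.4 mm.
Time extruding = 2686025.4 / 121, so 22198.6 s.
Layer count = ceil(222 / 0.19) = 1169.
Non-print overhead: 1169 × 1.1 → 1285.9 s.
Total = 22198.6 + 1285.9 = 23484.5 s = 6.52 hours.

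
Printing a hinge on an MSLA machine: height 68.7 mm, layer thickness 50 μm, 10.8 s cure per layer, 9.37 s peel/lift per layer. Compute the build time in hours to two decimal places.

7.70 hours

Layers = ⌈68.7/0.05⌉ = 1374.
Each layer takes = 10.8 + 9.37 = 20.17 s.
Total = 1374 × 20.17 = 27713.58 s = 7.70 hours.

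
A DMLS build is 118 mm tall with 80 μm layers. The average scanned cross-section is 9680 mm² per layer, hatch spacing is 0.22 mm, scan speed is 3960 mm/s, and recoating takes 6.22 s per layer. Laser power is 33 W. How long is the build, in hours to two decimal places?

Number of layers: 118 / 0.08 → 1475 (rounded up).
Scan path per layer = 9680 / 0.22 = 44000 mm.
Scan time per layer = 44000 / 3960, so 11.1111 s.
Time per layer = 11.1111 + 6.22 = 17.3311 s.
Build time = 1475 × 17.3311 = 25563.3725 s = 7.10 hours.

7.10 hours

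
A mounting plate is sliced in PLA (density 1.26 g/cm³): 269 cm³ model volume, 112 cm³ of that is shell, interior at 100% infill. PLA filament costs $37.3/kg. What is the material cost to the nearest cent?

Volume inside the shell: 269 − 112 → 157 cm³.
Deposited infill = 1.00 × 157, so 157 cm³.
Total printed volume = 112 + 157, so 269 cm³.
Mass = 269 × 1.26 = 338.94 g.
At $37.3/kg: 338.94/1000 × 37.3 = $12.64.

$12.64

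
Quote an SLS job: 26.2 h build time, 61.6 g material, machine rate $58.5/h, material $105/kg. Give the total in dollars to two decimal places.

$1539.17

Time charge = 58.5 × 26.2, so $1532.70.
Material cost: 105 × 61.6/1000 → $6.468.
Job cost: 1532.70 + 6.468 = 1539.168 ≈ $1539.17.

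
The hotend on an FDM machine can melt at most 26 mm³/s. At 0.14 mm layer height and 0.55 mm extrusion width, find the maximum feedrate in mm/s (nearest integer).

Bead cross-section: 0.14 × 0.55 → 0.077 mm².
v_max = Q/A = 26/0.077 = 337.66 mm/s → 338 mm/s.

338 mm/s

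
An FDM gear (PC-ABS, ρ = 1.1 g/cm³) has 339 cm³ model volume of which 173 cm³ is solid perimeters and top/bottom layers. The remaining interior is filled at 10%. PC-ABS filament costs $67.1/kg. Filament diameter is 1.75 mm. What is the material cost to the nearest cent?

Volume inside the shell = 339 − 173 = 166 cm³.
Deposited infill = 0.10 × 166 = 16.6 cm³.
Total extruded = 173 + 16.6, so 189.6 cm³.
Mass = 189.6 × 1.1 = 208.56 g.
Cost = 208.56 g / 1000 × $67.1/kg = $13.99.

$13.99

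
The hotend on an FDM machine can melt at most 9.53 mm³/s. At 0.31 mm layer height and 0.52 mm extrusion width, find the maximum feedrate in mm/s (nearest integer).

Extrusion cross-section = 0.31 × 0.52 = 0.1612 mm².
Max speed = 9.53 / 0.1612 = 59.12 ≈ 59 mm/s.

59 mm/s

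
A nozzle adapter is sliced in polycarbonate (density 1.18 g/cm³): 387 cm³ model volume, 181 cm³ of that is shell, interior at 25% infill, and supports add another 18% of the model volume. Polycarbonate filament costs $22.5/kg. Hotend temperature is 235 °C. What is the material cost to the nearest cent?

Volume inside the shell: 387 − 181 → 206 cm³.
Infill deposited: 0.25 × 206 → 51.5 cm³.
Support: 0.18 × 387 → 69.66 cm³.
Total printed volume = 181 + 51.5 + 69.66 = 302.16 cm³.
Mass = 302.16 × 1.18, so 356.5488 g.
Cost = 356.5488 g / 1000 × $22.5/kg = $8.02.

$8.02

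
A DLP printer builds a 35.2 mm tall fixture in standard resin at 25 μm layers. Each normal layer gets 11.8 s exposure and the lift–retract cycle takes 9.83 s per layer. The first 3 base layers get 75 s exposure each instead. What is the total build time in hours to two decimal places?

8.51 hours

Number of layers: 35.2 / 0.025 → 1408 (rounded up).
Burn-in layers = 3 × (75 + 9.83), so 254.49 s.
Regular layers = 1405 × (11.8 + 9.83), so 30390.15 s.
Total = 254.49 + 30390.15 = 30644.64 s = 8.51 hours.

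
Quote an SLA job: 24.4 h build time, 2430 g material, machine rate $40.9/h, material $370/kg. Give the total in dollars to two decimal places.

$1897.06

Machine cost = 40.9 × 24.4, so $997.96.
Feedstock cost = 370 × 2430/1000 = $899.10.
Job cost: 997.96 + 899.10 = $1897.06.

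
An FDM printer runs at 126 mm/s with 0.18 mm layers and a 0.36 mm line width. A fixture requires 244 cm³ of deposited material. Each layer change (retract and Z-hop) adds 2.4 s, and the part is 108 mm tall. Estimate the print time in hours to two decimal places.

8.70 hours

Extrusion cross-section: 0.18 × 0.36 → 0.0648 mm².
Total extruded path = 244000/0.0648 = 3765432.1 mm.
Extrusion time = 3765432.1 / 126 = 29884.4 s.
Layers = ⌈108/0.18⌉ = 600.
Non-print overhead: 600 × 2.4 → 1440 s.
Total = 29884.4 + 1440 = 31324.4 s = 8.70 hours.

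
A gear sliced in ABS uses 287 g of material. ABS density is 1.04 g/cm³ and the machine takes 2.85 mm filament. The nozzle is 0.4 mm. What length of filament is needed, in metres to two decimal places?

Volume = 287 g / 1.04 g·cm⁻³ = 275.9615 cm³ = 275961.5 mm³.
A = π r² = π × 1.425² = 6.3794 mm².
Length = 275961.5 / 6.3794 = 43258.22 mm = 43.26 m.

43.26 m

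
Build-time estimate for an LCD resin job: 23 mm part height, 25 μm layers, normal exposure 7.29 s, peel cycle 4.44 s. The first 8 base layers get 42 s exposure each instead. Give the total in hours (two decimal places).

Layer count = ceil(23 / 0.025) = 920.
Bottom layers = 8 × (42 + 4.44), so 371.52 s.
Normal layers = 912 × (7.29 + 4.44) = 10697.76 s.
Total = 371.52 + 10697.76 = 11069.28 s = 3.07 hours.

3.07 hours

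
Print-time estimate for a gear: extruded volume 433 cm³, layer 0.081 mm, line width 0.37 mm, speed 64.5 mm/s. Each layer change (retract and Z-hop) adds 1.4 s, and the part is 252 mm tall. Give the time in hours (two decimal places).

Bead cross-section = 0.081 × 0.37, so 0.02997 mm².
Total extruded path = 433000/0.02997 = 14447781.1 mm.
Time extruding: 14447781.1 / 64.5 → 223996.6 s.
Number of layers: 252 / 0.081 → 3112 (rounded up).
Non-print overhead = 3112 × 1.4 = 4356.8 s.
Total = 223996.6 + 4356.8 = 228353.4 s = 63.43 hours.

63.43 hours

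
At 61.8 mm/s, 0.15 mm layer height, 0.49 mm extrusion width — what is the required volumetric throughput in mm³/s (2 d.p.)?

4.54

Bead cross-section: 0.15 × 0.49 → 0.0735 mm².
Volumetric flow = 61.8 × 0.0735 = 4.54 mm³/s.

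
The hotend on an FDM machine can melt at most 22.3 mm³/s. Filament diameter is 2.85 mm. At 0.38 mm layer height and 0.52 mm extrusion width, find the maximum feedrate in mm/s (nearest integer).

Bead cross-section = 0.38 × 0.52, so 0.1976 mm².
v_max = Q/A = 22.3/0.1976 = 112.85 mm/s → 113 mm/s.

113 mm/s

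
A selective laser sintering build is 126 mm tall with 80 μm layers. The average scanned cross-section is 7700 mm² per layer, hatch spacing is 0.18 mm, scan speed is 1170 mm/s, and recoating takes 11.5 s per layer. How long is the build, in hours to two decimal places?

21.03 hours

Number of layers: 126 / 0.08 → 1575 (rounded up).
Hatch length per layer: 7700 / 0.18 → 42777.8 mm.
Per-layer scan time = 42777.8 / 1170, so 36.5622 s.
Per-layer time: 36.5622 + 11.5 → 48.0622 s.
Total: 1575 × 48.0622 s = 75697.965 s → 21.03 hours.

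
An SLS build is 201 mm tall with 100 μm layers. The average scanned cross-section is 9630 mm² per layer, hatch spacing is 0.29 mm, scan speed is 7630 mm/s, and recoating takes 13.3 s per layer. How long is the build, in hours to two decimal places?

Number of layers: 201 / 0.1 → 2010 (rounded up).
Per-layer scan distance = 9630 / 0.29 = 33206.9 mm.
Laser time per layer = 33206.9 / 7630 = 4.3521 s.
Per-layer time = 4.3521 + 13.3, so 17.6521 s.
Build time = 2010 × 17.6521 = 35480.721 s = 9.86 hours.

9.86 hours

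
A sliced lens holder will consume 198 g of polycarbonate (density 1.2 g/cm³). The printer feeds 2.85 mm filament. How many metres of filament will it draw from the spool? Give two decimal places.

Volume = 198 g / 1.2 g·cm⁻³ = 165 cm³ = 165000 mm³.
A = π r² = π × 1.425² = 6.3794 mm².
L = V/A = 165000/6.3794 = 25864.5 mm → 25.86 m.

25.86 m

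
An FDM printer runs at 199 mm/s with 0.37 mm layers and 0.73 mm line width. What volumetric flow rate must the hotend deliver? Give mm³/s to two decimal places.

Extrusion cross-section = 0.37 × 0.73 = 0.2701 mm².
Volumetric flow = 199 × 0.2701 = 53.75 mm³/s.

53.75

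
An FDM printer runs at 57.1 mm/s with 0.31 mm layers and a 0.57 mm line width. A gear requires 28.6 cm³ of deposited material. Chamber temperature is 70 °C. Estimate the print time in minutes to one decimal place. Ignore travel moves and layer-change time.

47.2 minutes

Extrusion cross-section = 0.31 × 0.57 = 0.1767 mm².
Toolpath length = 28.6 cm³ / 0.1767 mm² = 28600 / 0.1767 = 161856.3 mm.
Print-move time = 161856.3 / 57.1, so 2834.6 s.
That's 2834.6 s → 47.2 minutes.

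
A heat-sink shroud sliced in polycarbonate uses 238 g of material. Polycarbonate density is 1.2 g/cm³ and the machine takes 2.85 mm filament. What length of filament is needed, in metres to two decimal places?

Extruded volume: 238/1.2 = 198.3333 cm³ (198333.3 mm³).
Cross-section of 2.85 mm filament: π·(2.85/2)² = 6.3794 mm².
L = V/A = 198333.3/6.3794 = 31089.65 mm → 31.09 m.

31.09 m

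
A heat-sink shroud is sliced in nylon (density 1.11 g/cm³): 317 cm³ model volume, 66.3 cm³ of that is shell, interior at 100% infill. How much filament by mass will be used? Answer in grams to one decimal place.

Infill region = 317 − 66.3, so 250.7 cm³.
Deposited infill: 1.00 × 250.7 → 250.7 cm³.
Total extruded = 66.3 + 250.7, so 317 cm³.
Mass = 317 × 1.11, so 351.87 g.

351.9 g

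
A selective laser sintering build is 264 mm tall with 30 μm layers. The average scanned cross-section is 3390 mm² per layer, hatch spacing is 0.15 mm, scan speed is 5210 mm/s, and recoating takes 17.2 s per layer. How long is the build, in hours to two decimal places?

Layers = ⌈264/0.03⌉ = 8800.
Hatch length per layer: 3390 / 0.15 → 22600 mm.
Laser time per layer = 22600 / 5210, so 4.3378 s.
Layer cycle: 4.3378 + 17.2 → 21.5378 s.
8800 layers × 21.5378 s/layer = 189532.64 s, i.e. 52.65 hours.

52.65 hours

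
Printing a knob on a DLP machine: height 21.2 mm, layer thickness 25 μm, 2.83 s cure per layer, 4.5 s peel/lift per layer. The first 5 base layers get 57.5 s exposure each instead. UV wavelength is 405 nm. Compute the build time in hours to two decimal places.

1.80 hours

Number of layers: 21.2 / 0.025 → 848 (rounded up).
Base layers = 5 × (57.5 + 4.5), so 310 s.
Regular layers: 843 × (2.83 + 4.5) → 6179.19 s.
Total = 310 + 6179.19 = 6489.19 s = 1.80 hours.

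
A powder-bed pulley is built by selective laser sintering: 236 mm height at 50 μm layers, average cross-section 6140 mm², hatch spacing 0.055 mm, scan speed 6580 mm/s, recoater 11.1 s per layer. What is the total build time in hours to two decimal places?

36.80 hours

Number of layers: 236 / 0.05 → 4720 (rounded up).
Per-layer scan distance: 6140 / 0.055 → 111636.4 mm.
Laser time per layer = 111636.4 / 6580 = 16.966 s.
Per-layer time = 16.966 + 11.1 = 28.066 s.
Build time = 4720 × 28.066 = 132471.52 s = 36.80 hours.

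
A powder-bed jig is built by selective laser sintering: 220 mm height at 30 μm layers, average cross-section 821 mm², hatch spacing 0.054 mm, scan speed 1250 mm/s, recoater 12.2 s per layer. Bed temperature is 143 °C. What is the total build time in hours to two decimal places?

49.63 hours

Layer count = ceil(220 / 0.03) = 7334.
Scan path per layer = 821 / 0.054 = 15203.7 mm.
Per-layer scan time = 15203.7 / 1250 = 12.163 s.
Per-layer time = 12.163 + 12.2 = 24.363 s.
7334 layers × 24.363 s/layer = 178678.242 s, i.e. 49.63 hours.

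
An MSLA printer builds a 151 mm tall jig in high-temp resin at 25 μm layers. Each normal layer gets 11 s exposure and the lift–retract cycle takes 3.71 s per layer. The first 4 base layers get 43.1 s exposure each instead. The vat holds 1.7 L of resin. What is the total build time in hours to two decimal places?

Layer count = ceil(151 / 0.025) = 6040.
Base layers = 4 × (43.1 + 3.71) = 187.24 s.
Regular layers = 6036 × (11 + 3.71) = 88789.56 s.
Sum: 187.24 + 88789.56 = 88976.8 s → 24.72 hours.

24.72 hours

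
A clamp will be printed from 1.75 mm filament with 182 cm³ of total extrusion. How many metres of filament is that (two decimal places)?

Filament cross-section = π × (1.75/2)² = 2.4053 mm².
L = 182000 mm³ / 2.4053 mm² = 75666.24 mm, i.e. 75.67 m.

75.67 m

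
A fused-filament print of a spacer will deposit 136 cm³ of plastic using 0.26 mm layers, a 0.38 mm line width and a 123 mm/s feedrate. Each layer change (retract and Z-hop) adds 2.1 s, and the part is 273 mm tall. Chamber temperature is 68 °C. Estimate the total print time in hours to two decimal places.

3.72 hours

Bead cross-section = 0.26 × 0.38 = 0.0988 mm².
Path length: 136000 mm³ / 0.0988 mm² → 1376518.2 mm.
Print-move time = 1376518.2 / 123 = 11191.2 s.
Number of layers: 273 / 0.26 → 1050 (rounded up).
Z-hop total: 1050 × 2.1 → 2205 s.
Altogether 11191.2 + 2205 = 13396.2 s, i.e. 3.72 hours.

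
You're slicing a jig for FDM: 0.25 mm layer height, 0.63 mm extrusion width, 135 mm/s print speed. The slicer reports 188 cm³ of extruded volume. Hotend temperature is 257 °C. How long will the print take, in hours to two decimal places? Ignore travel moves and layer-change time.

2.46 hours

Line area: 0.25 × 0.63 → 0.1575 mm².
Path length: 188000 mm³ / 0.1575 mm² → 1193650.8 mm.
Print-move time: 1193650.8 / 135 → 8841.9 s.
Converting: 8841.9 s = 2.46 hours.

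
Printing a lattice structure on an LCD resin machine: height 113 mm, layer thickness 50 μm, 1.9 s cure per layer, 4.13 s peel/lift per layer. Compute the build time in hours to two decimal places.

Layer count = ceil(113 / 0.05) = 2260.
Each layer takes: 1.9 + 4.13 → 6.03 s.
Total = 2260 × 6.03 = 13627.8 s = 3.79 hours.

3.79 hours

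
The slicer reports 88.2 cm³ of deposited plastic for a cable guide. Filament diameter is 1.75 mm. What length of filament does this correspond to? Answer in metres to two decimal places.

36.67 m

Cross-section of 1.75 mm filament: π·(1.75/2)² = 2.4053 mm².
L = 88200 mm³ / 2.4053 mm² = 36669.02 mm, i.e. 36.67 m.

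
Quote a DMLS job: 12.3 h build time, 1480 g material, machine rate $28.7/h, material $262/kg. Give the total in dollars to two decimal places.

Machine-time cost = 28.7 × 12.3 = $353.01.
Material charge = 262 × 1480/1000 = $387.76.
Total = 353.01 + 387.76 = $740.77.

$740.77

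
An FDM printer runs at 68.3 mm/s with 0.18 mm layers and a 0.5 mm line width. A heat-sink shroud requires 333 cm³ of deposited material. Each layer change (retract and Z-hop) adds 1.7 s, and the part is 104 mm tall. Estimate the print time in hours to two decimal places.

15.32 hours

Bead cross-section = 0.18 × 0.5, so 0.09 mm².
Path length: 333000 mm³ / 0.09 mm² → 3700000 mm.
Time extruding = 3700000 / 68.3, so 54172.8 s.
Layers = ⌈104/0.18⌉ = 578.
Z-hop total = 578 × 1.7, so 982.6 s.
Altogether 54172.8 + 982.6 = 55155.4 s, i.e. 15.32 hours.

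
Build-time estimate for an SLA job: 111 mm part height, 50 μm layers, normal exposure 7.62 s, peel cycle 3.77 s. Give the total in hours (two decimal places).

7.02 hours

Layers = ⌈111/0.05⌉ = 2220.
Each layer takes: 7.62 + 3.77 → 11.39 s.
Build time: 2220 × 11.39 s = 25285.8 s, i.e. 7.02 hours.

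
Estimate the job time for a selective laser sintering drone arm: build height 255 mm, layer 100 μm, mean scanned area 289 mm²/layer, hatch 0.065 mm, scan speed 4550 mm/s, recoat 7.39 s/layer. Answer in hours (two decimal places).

Number of layers: 255 / 0.1 → 2550 (rounded up).
Per-layer scan distance = 289 / 0.065 = 4446.2 mm.
Laser time per layer = 4446.2 / 4550, so 0.9772 s.
Per-layer time: 0.9772 + 7.39 → 8.3672 s.
Total: 2550 × 8.3672 s = 21336.36 s → 5.93 hours.

5.93 hours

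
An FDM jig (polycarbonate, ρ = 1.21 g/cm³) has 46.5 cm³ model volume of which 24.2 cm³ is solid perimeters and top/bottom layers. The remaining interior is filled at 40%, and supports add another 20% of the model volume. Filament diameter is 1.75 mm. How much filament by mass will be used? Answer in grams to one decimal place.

51.3 g

Infill region: 46.5 − 24.2 → 22.3 cm³.
Deposited infill: 0.40 × 22.3 → 8.92 cm³.
Support: 0.20 × 46.5 → 9.3 cm³.
Total printed volume = 24.2 + 8.92 + 9.3, so 42.42 cm³.
Mass: 42.42 × 1.21 → 51.3282 g.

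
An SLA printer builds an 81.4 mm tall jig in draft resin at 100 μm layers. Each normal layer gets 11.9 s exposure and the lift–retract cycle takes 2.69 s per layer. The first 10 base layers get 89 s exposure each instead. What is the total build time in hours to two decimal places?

3.51 hours

Layers = ⌈81.4/0.1⌉ = 814.
Bottom layers = 10 × (89 + 2.69) = 916.9 s.
Remaining layers: 804 × (11.9 + 2.69) → 11730.36 s.
Total = 916.9 + 11730.36 = 12647.26 s = 3.51 hours.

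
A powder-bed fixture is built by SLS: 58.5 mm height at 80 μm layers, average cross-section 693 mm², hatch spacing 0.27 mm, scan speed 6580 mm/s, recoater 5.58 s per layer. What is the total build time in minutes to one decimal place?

72.8 minutes

Layers = ⌈58.5/0.08⌉ = 732.
Per-layer scan distance: 693 / 0.27 → 2566.7 mm.
Laser time per layer = 2566.7 / 6580, so 0.3901 s.
Time per layer = 0.3901 + 5.58, so 5.9701 s.
732 layers × 5.9701 s/layer = 4370.1132 s, i.e. 72.8 minutes.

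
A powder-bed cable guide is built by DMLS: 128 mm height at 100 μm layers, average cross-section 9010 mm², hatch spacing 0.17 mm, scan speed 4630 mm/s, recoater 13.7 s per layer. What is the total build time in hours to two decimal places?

Layer count = ceil(128 / 0.1) = 1280.
Hatch length per layer = 9010 / 0.17 = 53000 mm.
Scan time per layer = 53000 / 4630 = 11.4471 s.
Per-layer time = 11.4471 + 13.7 = 25.1471 s.
Build time = 1280 × 25.1471 = 32188.288 s = 8.94 hours.

8.94 hours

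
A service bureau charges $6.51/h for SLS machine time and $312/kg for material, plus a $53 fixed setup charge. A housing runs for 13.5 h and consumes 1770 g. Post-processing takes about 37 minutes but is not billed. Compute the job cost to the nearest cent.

$693.13

Time charge: 6.51 × 13.5 → $87.885.
Material charge: 312 × 1770/1000 → $552.24.
Total = 87.885 + 552.24 + 53 = 693.125 ≈ $693.13.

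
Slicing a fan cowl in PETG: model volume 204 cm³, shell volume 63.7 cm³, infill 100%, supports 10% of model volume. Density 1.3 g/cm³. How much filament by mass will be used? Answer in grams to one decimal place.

291.7 g

Interior volume = 204 − 63.7 = 140.3 cm³.
Infill volume = 1.00 × 140.3, so 140.3 cm³.
Support = 0.10 × 204 = 20.4 cm³.
Total printed volume = 63.7 + 140.3 + 20.4, so 224.4 cm³.
Mass = 224.4 × 1.3, so 291.72 g.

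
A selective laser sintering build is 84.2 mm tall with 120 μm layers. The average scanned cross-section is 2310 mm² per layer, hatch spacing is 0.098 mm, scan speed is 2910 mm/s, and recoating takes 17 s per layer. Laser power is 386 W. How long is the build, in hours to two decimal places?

Layers = ⌈84.2/0.12⌉ = 702.
Scan path per layer = 2310 / 0.098 = 23571.4 mm.
Scan time per layer = 23571.4 / 2910 = 8.1001 s.
Per-layer time = 8.1001 + 17 = 25.1001 s.
Build time = 702 × 25.1001 = 17620.2702 s = 4.89 hours.

4.89 hours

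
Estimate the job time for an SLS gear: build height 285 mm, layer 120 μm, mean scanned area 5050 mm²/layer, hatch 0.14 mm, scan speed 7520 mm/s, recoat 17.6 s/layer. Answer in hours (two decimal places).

Number of layers: 285 / 0.12 → 2375 (rounded up).
Hatch length per layer: 5050 / 0.14 → 36071.4 mm.
Laser time per layer: 36071.4 / 7520 → 4.7967 s.
Per-layer time: 4.7967 + 17.6 → 22.3967 s.
Total: 2375 × 22.3967 s = 53192.1625 s → 14.78 hours.

14.78 hours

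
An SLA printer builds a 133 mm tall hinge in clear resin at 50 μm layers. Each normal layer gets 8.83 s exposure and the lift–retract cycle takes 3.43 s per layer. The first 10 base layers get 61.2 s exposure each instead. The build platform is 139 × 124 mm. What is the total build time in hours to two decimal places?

9.20 hours

Layer count = ceil(133 / 0.05) = 2660.
Burn-in layers = 10 × (61.2 + 3.43), so 646.3 s.
Normal layers = 2650 × (8.83 + 3.43) = 32489 s.
Sum: 646.3 + 32489 = 33135.3 s → 9.20 hours.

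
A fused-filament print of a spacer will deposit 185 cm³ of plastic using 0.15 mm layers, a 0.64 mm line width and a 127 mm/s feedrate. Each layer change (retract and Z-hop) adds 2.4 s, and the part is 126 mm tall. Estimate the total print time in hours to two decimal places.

Extrusion cross-section = 0.15 × 0.64 = 0.096 mm².
Path length: 185000 mm³ / 0.096 mm² → 1927083.3 mm.
Extrusion time = 1927083.3 / 127 = 15173.9 s.
Number of layers: 126 / 0.15 → 840 (rounded up).
Layer-change overhead = 840 × 2.4, so 2016 s.
Total = 15173.9 + 2016 = 17189.9 s = 4.77 hours.

4.77 hours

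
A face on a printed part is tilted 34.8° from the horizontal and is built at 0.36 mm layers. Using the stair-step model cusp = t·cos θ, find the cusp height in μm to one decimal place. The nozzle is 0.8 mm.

295.6 μm

cos(34.8°) = 0.8211, so cusp = 0.36 × 0.8211 = 0.295596 mm → 295.6 μm.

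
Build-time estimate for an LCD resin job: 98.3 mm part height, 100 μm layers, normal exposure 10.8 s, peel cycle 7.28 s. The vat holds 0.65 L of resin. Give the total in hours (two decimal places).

4.94 hours

Number of layers: 98.3 / 0.1 → 983 (rounded up).
Cycle time = 10.8 + 7.28, so 18.08 s.
Total = 983 × 18.08 = 17772.64 s = 4.94 hours.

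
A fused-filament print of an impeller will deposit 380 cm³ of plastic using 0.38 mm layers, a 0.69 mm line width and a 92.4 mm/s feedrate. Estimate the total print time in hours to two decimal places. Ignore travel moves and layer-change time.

4.36 hours

Bead cross-section = 0.38 × 0.69 = 0.2622 mm².
Path length: 380000 mm³ / 0.2622 mm² → 1449275.4 mm.
Extrusion time = 1449275.4 / 92.4 = 15684.8 s.
15684.8 s = 4.36 hours.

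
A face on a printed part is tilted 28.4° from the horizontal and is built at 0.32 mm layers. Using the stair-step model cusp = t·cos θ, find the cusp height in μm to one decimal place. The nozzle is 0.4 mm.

h_c = t·cos θ = 0.32 × 0.8796 = 0.281472 mm (281.5 μm).

281.5 μm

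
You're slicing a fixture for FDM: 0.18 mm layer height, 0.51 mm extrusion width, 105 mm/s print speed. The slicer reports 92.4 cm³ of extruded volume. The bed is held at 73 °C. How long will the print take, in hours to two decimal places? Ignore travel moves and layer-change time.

2.66 hours

Extrusion cross-section = 0.18 × 0.51 = 0.0918 mm².
Total extruded path = 92400/0.0918 = 1006535.9 mm.
Time extruding: 1006535.9 / 105 → 9586.1 s.
Converting: 9586.1 s = 2.66 hours.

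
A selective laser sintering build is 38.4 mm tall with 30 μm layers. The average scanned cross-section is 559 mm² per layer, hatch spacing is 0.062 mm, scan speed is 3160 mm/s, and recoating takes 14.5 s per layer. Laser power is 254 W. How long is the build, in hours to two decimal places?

6.17 hours

Layer count = ceil(38.4 / 0.03) = 1280.
Hatch length per layer: 559 / 0.062 → 9016.1 mm.
Laser time per layer: 9016.1 / 3160 → 2.8532 s.
Time per layer = 2.8532 + 14.5, so 17.3532 s.
1280 layers × 17.3532 s/layer = 22212.096 s, i.e. 6.17 hours.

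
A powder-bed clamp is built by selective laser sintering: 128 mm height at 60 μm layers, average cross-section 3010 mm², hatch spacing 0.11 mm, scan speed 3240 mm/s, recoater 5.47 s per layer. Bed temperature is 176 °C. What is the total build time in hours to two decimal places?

8.25 hours

Number of layers: 128 / 0.06 → 2134 (rounded up).
Hatch length per layer = 3010 / 0.11 = 27363.6 mm.
Scan time per layer = 27363.6 / 3240 = 8.4456 s.
Per-layer time: 8.4456 + 5.47 → 13.9156 s.
Build time = 2134 × 13.9156 = 29695.8904 s = 8.25 hours.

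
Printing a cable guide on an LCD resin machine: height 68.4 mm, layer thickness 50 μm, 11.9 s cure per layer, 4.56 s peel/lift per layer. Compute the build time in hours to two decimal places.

Layers = ⌈68.4/0.05⌉ = 1368.
Per-layer time: 11.9 + 4.56 → 16.46 s.
Total = 1368 × 16.46 = 22517.28 s = 6.25 hours.

6.25 hours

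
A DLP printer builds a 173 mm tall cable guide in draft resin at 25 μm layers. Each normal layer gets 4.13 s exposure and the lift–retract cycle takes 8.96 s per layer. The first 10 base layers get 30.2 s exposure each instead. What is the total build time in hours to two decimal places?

25.23 hours

Layer count = ceil(173 / 0.025) = 6920.
Base layers: 10 × (30.2 + 8.96) → 391.6 s.
Regular layers = 6910 × (4.13 + 8.96), so 90451.9 s.
Total = 391.6 + 90451.9 = 90843.5 s = 25.23 hours.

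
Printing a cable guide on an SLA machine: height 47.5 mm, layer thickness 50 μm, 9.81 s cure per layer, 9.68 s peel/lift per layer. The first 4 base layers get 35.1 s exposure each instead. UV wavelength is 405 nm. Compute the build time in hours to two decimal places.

Number of layers: 47.5 / 0.05 → 950 (rounded up).
Base layers = 4 × (35.1 + 9.68), so 179.12 s.
Remaining layers = 946 × (9.81 + 9.68), so 18437.54 s.
Total = 179.12 + 18437.54 = 18616.66 s = 5.17 hours.

5.17 hours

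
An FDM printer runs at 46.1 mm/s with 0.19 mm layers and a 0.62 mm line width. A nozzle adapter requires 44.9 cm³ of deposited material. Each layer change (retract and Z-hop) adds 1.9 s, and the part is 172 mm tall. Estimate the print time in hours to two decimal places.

2.77 hours

Line area = 0.19 × 0.62 = 0.1178 mm².
Path length: 44900 mm³ / 0.1178 mm² → 381154.5 mm.
Extrusion time: 381154.5 / 46.1 → 8268 s.
Number of layers: 172 / 0.19 → 906 (rounded up).
Z-hop total: 906 × 1.9 → 1721.4 s.
Total = 8268 + 1721.4 = 9989.4 s = 2.77 hours.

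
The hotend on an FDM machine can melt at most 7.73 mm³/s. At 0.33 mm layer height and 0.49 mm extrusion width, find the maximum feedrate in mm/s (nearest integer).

Bead cross-section: 0.33 × 0.49 → 0.1617 mm².
Max speed = 7.73 / 0.1617 = 47.80 ≈ 48 mm/s.

48 mm/s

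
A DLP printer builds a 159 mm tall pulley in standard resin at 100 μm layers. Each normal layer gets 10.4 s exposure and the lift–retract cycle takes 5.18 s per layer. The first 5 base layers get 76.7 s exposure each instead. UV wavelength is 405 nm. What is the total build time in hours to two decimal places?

6.97 hours

Layers = ⌈159/0.1⌉ = 1590.
Base layers = 5 × (76.7 + 5.18), so 409.4 s.
Normal layers: 1585 × (10.4 + 5.18) → 24694.3 s.
Sum: 409.4 + 24694.3 = 25103.7 s → 6.97 hours.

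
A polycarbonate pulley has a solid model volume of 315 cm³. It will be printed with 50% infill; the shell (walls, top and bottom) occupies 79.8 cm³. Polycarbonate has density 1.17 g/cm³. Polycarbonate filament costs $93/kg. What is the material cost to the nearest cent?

Volume inside the shell: 315 − 79.8 → 235.2 cm³.
Infill volume = 0.50 × 235.2, so 117.6 cm³.
Deposited volume = 79.8 + 117.6 = 197.4 cm³.
Mass = 197.4 × 1.17, so 230.958 g.
Cost = 230.958 g / 1000 × $93/kg = $21.48.

$21.48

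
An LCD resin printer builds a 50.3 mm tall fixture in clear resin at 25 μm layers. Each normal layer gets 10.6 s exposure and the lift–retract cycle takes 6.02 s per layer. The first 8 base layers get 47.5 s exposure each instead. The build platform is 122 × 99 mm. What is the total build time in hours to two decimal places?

9.37 hours

Layers = ⌈50.3/0.025⌉ = 2012.
Base layers = 8 × (47.5 + 6.02) = 428.16 s.
Remaining layers = 2004 × (10.6 + 6.02) = 33306.48 s.
Sum: 428.16 + 33306.48 = 33734.64 s → 9.37 hours.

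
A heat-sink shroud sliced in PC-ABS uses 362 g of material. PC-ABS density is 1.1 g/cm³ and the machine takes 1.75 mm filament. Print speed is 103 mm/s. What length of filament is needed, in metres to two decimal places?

136.82 m

Extruded volume: 362/1.1 = 329.0909 cm³ (329090.9 mm³).
Filament cross-section = π × (1.75/2)² = 2.4053 mm².
L = V/A = 329090.9/2.4053 = 136819.07 mm → 136.82 m.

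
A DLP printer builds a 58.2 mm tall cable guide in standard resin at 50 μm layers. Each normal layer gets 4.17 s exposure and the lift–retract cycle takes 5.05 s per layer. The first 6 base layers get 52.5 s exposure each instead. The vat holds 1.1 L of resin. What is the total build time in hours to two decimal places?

Layers = ⌈58.2/0.05⌉ = 1164.
Bottom layers: 6 × (52.5 + 5.05) → 345.3 s.
Normal layers = 1158 × (4.17 + 5.05) = 10676.76 s.
Sum: 345.3 + 10676.76 = 11022.06 s → 3.06 hours.

3.06 hours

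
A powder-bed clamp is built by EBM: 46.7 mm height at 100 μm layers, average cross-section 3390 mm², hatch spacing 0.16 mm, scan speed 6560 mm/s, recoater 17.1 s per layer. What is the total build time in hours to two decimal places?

2.64 hours

Layers = ⌈46.7/0.1⌉ = 467.
Scan path per layer: 3390 / 0.16 → 21187.5 mm.
Scan time per layer: 21187.5 / 6560 → 3.2298 s.
Per-layer time: 3.2298 + 17.1 → 20.3298 s.
Total: 467 × 20.3298 s = 9494.0166 s → 2.64 hours.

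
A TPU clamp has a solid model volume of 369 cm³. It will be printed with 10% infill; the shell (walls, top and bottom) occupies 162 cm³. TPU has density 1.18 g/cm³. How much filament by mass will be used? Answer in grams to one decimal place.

Volume inside the shell: 369 − 162 → 207 cm³.
Infill deposited: 0.10 × 207 → 20.7 cm³.
Total printed volume = 162 + 20.7 = 182.7 cm³.
Mass = 182.7 × 1.18 = 215.586 g.

215.6 g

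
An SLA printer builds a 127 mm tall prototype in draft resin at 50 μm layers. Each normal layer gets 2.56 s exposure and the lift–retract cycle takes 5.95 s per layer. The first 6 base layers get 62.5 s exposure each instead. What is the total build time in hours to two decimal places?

Number of layers: 127 / 0.05 → 2540 (rounded up).
Bottom layers = 6 × (62.5 + 5.95) = 410.7 s.
Regular layers = 2534 × (2.56 + 5.95) = 21564.34 s.
Sum: 410.7 + 21564.34 = 21975.04 s → 6.10 hours.

6.10 hours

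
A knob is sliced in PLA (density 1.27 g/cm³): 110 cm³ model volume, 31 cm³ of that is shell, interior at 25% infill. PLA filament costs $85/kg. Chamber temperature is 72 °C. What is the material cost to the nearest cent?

$5.48

Infill region = 110 − 31 = 79 cm³.
Infill volume: 0.25 × 79 → 19.75 cm³.
Deposited volume = 31 + 19.75 = 50.75 cm³.
Mass = 50.75 × 1.27, so 64.4525 g.
Cost = 64.4525 g / 1000 × $85/kg = $5.48.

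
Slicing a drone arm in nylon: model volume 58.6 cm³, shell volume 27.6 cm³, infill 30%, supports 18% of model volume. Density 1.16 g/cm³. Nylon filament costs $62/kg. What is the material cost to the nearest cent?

Volume inside the shell = 58.6 − 27.6, so 31 cm³.
Infill deposited = 0.30 × 31 = 9.3 cm³.
Support: 0.18 × 58.6 → 10.548 cm³.
Deposited volume: 27.6 + 9.3 + 10.548 → 47.448 cm³.
Mass = 47.448 × 1.16 = 55.03968 g.
At $62/kg: 55.03968/1000 × 62 = $3.41.

$3.41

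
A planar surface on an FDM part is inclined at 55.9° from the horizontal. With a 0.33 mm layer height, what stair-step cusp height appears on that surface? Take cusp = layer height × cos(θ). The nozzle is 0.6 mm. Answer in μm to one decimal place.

Cusp = layer height × cos(55.9°) = 0.33 × 0.5606 = 0.184998 mm = 185.0 μm.

185.0 μm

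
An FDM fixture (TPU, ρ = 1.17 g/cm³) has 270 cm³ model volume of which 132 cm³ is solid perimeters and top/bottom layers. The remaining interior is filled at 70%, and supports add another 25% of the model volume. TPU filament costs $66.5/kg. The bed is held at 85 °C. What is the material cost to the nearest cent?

$23.04

Interior volume = 270 − 132, so 138 cm³.
Infill deposited = 0.70 × 138 = 96.6 cm³.
Support = 0.25 × 270, so 67.5 cm³.
Total extruded = 132 + 96.6 + 67.5 = 296.1 cm³.
Mass = 296.1 × 1.17, so 346.437 g.
At $66.5/kg: 346.437/1000 × 66.5 = $23.04.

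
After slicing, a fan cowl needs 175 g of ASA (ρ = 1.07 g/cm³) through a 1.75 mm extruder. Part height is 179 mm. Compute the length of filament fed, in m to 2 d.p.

68.00 m

Extruded volume: 175/1.07 = 163.5514 cm³ (163551.4 mm³).
A = π r² = π × 0.875² = 2.4053 mm².
Length = 163551.4 / 2.4053 = 67996.26 mm = 68.00 m.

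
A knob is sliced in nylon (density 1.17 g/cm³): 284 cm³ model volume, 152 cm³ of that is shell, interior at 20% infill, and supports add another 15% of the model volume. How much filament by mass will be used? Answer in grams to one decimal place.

Interior volume: 284 − 152 → 132 cm³.
Deposited infill = 0.20 × 132 = 26.4 cm³.
Support: 0.15 × 284 → 42.6 cm³.
Deposited volume: 152 + 26.4 + 42.6 → 221 cm³.
Mass: 221 × 1.17 → 258.57 g.

258.6 g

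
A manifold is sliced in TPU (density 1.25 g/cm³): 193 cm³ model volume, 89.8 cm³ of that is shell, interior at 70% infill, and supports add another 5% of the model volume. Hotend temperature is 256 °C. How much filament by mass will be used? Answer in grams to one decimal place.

Volume inside the shell: 193 − 89.8 → 103.2 cm³.
Infill volume: 0.70 × 103.2 → 72.24 cm³.
Support: 0.05 × 193 → 9.65 cm³.
Deposited volume: 89.8 + 72.24 + 9.65 → 171.69 cm³.
Mass: 171.69 × 1.25 → 214.6125 g.

214.6 g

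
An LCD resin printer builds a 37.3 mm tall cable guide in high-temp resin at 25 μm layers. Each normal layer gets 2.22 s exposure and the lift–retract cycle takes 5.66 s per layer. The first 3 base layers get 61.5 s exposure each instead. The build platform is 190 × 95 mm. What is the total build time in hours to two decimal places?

3.32 hours

Number of layers: 37.3 / 0.025 → 1492 (rounded up).
Bottom layers: 3 × (61.5 + 5.66) → 201.48 s.
Normal layers = 1489 × (2.22 + 5.66), so 11733.32 s.
Sum: 201.48 + 11733.32 = 11934.8 s → 3.32 hours.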